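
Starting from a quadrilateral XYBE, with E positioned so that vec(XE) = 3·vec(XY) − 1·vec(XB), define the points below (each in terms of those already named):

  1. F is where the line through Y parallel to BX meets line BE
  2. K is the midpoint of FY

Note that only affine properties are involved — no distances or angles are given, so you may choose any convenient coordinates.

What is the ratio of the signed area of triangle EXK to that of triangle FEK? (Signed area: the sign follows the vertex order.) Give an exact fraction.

Set X = (0, 0), Y = (1, 0), B = (0, 1), E = (3, -1); any affine frame gives the same invariant.
1. F is where the line through Y parallel to BX meets line BE ⇒ F = (1, 1/3)
2. K is the midpoint of FY ⇒ K = (1, 1/6)
2·[EXK] = -3/2, 2·[FEK] = -1/3
[EXK]:[FEK] = -3/2:-1/3 = 9/2

[EXK]:[FEK] = 9/2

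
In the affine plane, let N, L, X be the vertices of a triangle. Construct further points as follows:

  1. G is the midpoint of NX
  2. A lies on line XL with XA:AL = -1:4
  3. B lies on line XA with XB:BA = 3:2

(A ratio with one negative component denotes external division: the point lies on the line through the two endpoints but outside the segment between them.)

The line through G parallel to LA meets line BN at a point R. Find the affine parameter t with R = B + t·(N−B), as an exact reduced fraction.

t = 1/2

Work in coordinates with N = (0, 0), L = (1, 0), X = (0, 1).
1. G is the midpoint of NX ⇒ G = (0, 1/2)
2. A lies on line XL with XA:AL = -1:4 ⇒ A = (-1/3, 4/3)
3. B lies on line XA with XB:BA = 3:2 ⇒ B = (-1/5, 6/5)
through G parallel to LA: direction (-4/3, 4/3); meets BN at R = (-1/10, 3/5)
R = B + t·(N−B) with t = 1/2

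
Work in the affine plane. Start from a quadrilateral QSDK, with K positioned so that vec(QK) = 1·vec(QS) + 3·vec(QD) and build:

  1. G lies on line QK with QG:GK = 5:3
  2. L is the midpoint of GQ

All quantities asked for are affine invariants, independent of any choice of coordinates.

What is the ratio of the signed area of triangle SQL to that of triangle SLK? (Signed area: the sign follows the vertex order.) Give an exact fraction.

Work in coordinates with Q = (0, 0), S = (1, 0), D = (0, 1), K = (1, 3).
1. G lies on line QK with QG:GK = 5:3 ⇒ G = (5/8, 15/8)
2. L is the midpoint of GQ ⇒ L = (5/16, 15/16)
2·[SQL] = -15/16, 2·[SLK] = -33/16
[SQL]:[SLK] = -15/16:-33/16 = 5/11

[SQL]:[SLK] = 5/11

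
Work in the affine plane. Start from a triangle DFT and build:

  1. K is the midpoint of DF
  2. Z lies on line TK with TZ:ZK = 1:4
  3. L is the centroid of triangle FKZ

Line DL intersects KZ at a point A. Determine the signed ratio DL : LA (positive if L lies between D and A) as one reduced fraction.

Set D = (0, 0), F = (1, 0), T = (0, 1); any affine frame gives the same invariant.
1. K is the midpoint of DF ⇒ K = (1/2, 0)
2. Z lies on line TK with TZ:ZK = 1:4 ⇒ Z = (1/10, 4/5)
3. L is the centroid of triangle FKZ ⇒ L = (8/15, 4/15)
line DL meets KZ at A = (2/5, 1/5)
L = D + t·(A−D) with t = 4/3, so DL:LA = 4/3:-1/3

DL:LA = -4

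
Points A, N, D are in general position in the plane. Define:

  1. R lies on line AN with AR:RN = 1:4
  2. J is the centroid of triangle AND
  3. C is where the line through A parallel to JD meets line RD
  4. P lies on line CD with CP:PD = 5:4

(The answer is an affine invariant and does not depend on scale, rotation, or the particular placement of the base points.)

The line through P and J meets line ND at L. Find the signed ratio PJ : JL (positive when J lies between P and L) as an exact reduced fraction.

PJ:JL = 7/9

Set A = (0, 0), N = (1, 0), D = (0, 1); any affine frame gives the same invariant.
1. R lies on line AN with AR:RN = 1:4 ⇒ R = (1/5, 0)
2. J is the centroid of triangle AND ⇒ J = (1/3, 1/3)
3. C is where the line through A parallel to JD meets line RD ⇒ C = (1/3, -2/3)
4. P lies on line CD with CP:PD = 5:4 ⇒ P = (4/27, 7/27)
line PJ meets ND at L = (4/7, 3/7)
J = P + t·(L−P) with t = 7/16, so PJ:JL = 7/16:9/16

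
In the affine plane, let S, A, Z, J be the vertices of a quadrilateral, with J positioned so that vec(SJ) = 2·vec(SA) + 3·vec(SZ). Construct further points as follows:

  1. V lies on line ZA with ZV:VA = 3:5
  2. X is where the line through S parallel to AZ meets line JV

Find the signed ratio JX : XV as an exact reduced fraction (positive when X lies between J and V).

JX:XV = -5

Work in coordinates with S = (0, 0), A = (1, 0), Z = (0, 1), J = (2, 3).
1. V lies on line ZA with ZV:VA = 3:5 ⇒ V = (3/8, 5/8)
2. X is where the line through S parallel to AZ meets line JV ⇒ X = (-1/32, 1/32)
X = J + t·(V−J) with t = 5/4, so JX:XV = t:(1−t) = 5/4:-1/4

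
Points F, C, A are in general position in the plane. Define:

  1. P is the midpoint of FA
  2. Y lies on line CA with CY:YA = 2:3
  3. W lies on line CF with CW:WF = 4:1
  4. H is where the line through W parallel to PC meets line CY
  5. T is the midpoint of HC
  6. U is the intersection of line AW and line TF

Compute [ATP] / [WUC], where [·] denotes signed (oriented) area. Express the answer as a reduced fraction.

Set F = (0, 0), C = (1, 0), A = (0, 1); any affine frame gives the same invariant.
1. P is the midpoint of FA ⇒ P = (0, 1/2)
2. Y lies on line CA with CY:YA = 2:3 ⇒ Y = (3/5, 2/5)
3. W lies on line CF with CW:WF = 4:1 ⇒ W = (1/5, 0)
4. H is where the line through W parallel to PC meets line CY ⇒ H = (9/5, -4/5)
5. T is the midpoint of HC ⇒ T = (7/5, -2/5)
6. U is the intersection of line AW and line TF ⇒ U = (7/33, -2/33)
2·[ATP] = -7/10, 2·[WUC] = 8/165
[ATP]:[WUC] = -7/10:8/165 = -231/16

[ATP]:[WUC] = -231/16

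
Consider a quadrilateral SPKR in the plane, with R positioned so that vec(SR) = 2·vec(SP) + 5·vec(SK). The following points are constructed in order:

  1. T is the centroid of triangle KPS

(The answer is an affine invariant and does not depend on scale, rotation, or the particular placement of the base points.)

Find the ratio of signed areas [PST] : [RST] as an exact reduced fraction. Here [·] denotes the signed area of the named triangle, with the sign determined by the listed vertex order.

Assign S = (0, 0), P = (1, 0), K = (0, 1), R = (2, 5) — the answer is frame-independent, so this choice is without loss of generality.
1. T is the centroid of triangle KPS ⇒ T = (1/3, 1/3)
2·[PST] = -1/3, 2·[RST] = 1
[PST]:[RST] = -1/3:1 = -1/3

[PST]:[RST] = -1/3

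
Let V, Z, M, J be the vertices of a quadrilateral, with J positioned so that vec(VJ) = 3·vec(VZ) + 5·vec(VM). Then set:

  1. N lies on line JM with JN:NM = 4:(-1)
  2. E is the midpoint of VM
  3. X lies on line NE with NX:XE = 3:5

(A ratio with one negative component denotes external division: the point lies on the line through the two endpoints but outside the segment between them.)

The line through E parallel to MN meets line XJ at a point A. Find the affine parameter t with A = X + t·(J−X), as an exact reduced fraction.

Work in coordinates with V = (0, 0), Z = (1, 0), M = (0, 1), J = (3, 5).
1. N lies on line JM with JN:NM = 4:(-1) ⇒ N = (-1, -1/3)
2. E is the midpoint of VM ⇒ E = (0, 1/2)
3. X lies on line NE with NX:XE = 3:5 ⇒ X = (-5/8, -1/48)
through E parallel to MN: direction (-1, -4/3); meets XJ at A = (-20/3, -151/18)
A = X + t·(J−X) with t = -5/3

t = -5/3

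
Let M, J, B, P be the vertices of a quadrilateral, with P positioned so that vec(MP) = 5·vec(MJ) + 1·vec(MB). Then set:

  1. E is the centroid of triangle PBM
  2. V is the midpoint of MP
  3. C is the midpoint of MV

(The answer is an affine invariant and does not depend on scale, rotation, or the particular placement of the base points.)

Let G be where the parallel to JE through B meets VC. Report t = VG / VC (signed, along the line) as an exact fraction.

t = 3

Set M = (0, 0), J = (1, 0), B = (0, 1), P = (5, 1); any affine frame gives the same invariant.
1. E is the centroid of triangle PBM ⇒ E = (5/3, 2/3)
2. V is the midpoint of MP ⇒ V = (5/2, 1/2)
3. C is the midpoint of MV ⇒ C = (5/4, 1/4)
through B parallel to JE: direction (2/3, 2/3); meets VC at G = (-5/4, -1/4)
G = V + t·(C−V) with t = 3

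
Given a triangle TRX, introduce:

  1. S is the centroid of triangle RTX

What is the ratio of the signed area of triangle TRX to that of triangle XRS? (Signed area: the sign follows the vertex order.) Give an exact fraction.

Choose coordinates T = (0, 0), R = (1, 0), X = (0, 1).
1. S is the centroid of triangle RTX ⇒ S = (1/3, 1/3)
2·[TRX] = 1, 2·[XRS] = -1/3
[TRX]:[XRS] = 1:-1/3 = -3

[TRX]:[XRS] = -3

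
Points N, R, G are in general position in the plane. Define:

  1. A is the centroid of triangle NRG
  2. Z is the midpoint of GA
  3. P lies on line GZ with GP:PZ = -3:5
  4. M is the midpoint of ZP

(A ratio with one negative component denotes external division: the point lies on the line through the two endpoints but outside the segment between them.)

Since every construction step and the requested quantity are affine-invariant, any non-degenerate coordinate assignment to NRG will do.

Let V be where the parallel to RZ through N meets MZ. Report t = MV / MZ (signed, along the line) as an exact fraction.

t = 21/5

Set N = (0, 0), R = (1, 0), G = (0, 1); any affine frame gives the same invariant.
1. A is the centroid of triangle NRG ⇒ A = (1/3, 1/3)
2. Z is the midpoint of GA ⇒ Z = (1/6, 2/3)
3. P lies on line GZ with GP:PZ = -3:5 ⇒ P = (-1/4, 3/2)
4. M is the midpoint of ZP ⇒ M = (-1/24, 13/12)
through N parallel to RZ: direction (-5/6, 2/3); meets MZ at V = (5/6, -2/3)
V = M + t·(Z−M) with t = 21/5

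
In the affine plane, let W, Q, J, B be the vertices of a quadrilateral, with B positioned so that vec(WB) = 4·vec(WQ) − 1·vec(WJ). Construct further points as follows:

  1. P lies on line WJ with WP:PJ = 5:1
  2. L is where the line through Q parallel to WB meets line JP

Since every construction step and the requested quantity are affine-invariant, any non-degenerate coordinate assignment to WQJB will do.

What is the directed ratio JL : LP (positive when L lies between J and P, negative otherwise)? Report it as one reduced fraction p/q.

Work in coordinates with W = (0, 0), Q = (1, 0), J = (0, 1), B = (4, -1).
1. P lies on line WJ with WP:PJ = 5:1 ⇒ P = (0, 5/6)
2. L is where the line through Q parallel to WB meets line JP ⇒ L = (0, 1/4)
L = J + t·(P−J) with t = 9/2, so JL:LP = t:(1−t) = 9/2:-7/2

JL:LP = -9/7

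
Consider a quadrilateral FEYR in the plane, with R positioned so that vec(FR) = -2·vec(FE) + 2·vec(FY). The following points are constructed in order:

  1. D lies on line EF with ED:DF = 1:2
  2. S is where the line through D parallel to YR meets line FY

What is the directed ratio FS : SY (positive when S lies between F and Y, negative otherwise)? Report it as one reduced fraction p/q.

Set F = (0, 0), E = (1, 0), Y = (0, 1), R = (-2, 2); any affine frame gives the same invariant.
1. D lies on line EF with ED:DF = 1:2 ⇒ D = (2/3, 0)
2. S is where the line through D parallel to YR meets line FY ⇒ S = (0, 1/3)
S = F + t·(Y−F) with t = 1/3, so FS:SY = t:(1−t) = 1/3:2/3

FS:SY = 1/2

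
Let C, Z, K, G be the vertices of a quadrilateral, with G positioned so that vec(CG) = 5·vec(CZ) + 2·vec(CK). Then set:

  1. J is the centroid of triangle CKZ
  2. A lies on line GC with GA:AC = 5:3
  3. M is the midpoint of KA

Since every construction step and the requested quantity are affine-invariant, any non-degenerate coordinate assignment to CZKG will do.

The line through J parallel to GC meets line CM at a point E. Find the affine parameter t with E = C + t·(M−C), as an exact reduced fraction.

t = 2/5

Set C = (0, 0), Z = (1, 0), K = (0, 1), G = (5, 2); any affine frame gives the same invariant.
1. J is the centroid of triangle CKZ ⇒ J = (1/3, 1/3)
2. A lies on line GC with GA:AC = 5:3 ⇒ A = (15/8, 3/4)
3. M is the midpoint of KA ⇒ M = (15/16, 7/8)
through J parallel to GC: direction (-5, -2); meets CM at E = (3/8, 7/20)
E = C + t·(M−C) with t = 2/5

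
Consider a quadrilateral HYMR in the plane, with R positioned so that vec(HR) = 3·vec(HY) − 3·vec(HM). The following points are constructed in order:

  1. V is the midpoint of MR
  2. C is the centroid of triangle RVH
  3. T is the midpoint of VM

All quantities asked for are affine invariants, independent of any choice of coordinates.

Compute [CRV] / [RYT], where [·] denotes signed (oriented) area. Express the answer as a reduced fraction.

Set H = (0, 0), Y = (1, 0), M = (0, 1), R = (3, -3); any affine frame gives the same invariant.
1. V is the midpoint of MR ⇒ V = (3/2, -1)
2. C is the centroid of triangle RVH ⇒ C = (3/2, -4/3)
3. T is the midpoint of VM ⇒ T = (3/4, 0)
2·[CRV] = 1/2, 2·[RYT] = 3/4
[CRV]:[RYT] = 1/2:3/4 = 2/3

[CRV]:[RYT] = 2/3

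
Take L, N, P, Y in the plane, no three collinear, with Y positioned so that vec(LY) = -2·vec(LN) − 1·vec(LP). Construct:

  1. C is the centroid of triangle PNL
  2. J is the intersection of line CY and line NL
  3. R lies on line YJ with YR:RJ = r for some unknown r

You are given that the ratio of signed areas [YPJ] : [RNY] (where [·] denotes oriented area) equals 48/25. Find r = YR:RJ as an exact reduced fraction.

r = 5/3

Choose coordinates L = (0, 0), N = (1, 0), P = (0, 1), Y = (-2, -1).
1. C is the centroid of triangle PNL ⇒ C = (1/3, 1/3)
2. J is the intersection of line CY and line NL ⇒ J = (-1/4, 0)
3. With YR:RJ = r, write λ = r/(r+1) so R = Y + λ·(J−Y); R is affine-linear in λ
Every point depending on R is an affine combination of R and λ-independent points, so each such coordinate is linear in λ; the λ² term in each signed area is a multiple of (J−Y)×(J−Y) = 0, so 2·[YPJ] and 2·[RNY] are each linear in λ. Evaluating at λ=0 and λ=1:
  2·[YPJ] = -3/2,   2·[RNY] = -5/4·λ
So [YPJ]:[RNY] = (-3/2) / (-5/4·λ). Setting this equal to 48/25:
  -3/2 = 48/25·(-5/4·λ)  ⇒  λ = 5/8
Then r = λ/(1−λ) = (5/8)/(3/8) = 5/3. Check: with r = 5/3, R = (-29/32, -3/8) and [YPJ]:[RNY] = 48/25 as required.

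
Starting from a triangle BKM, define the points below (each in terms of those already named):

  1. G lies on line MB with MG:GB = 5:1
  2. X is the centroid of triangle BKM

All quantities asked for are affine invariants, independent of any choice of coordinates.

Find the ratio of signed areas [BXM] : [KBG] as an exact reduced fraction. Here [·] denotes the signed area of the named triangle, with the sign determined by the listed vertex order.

Assign B = (0, 0), K = (1, 0), M = (0, 1) — the answer is frame-independent, so this choice is without loss of generality.
1. G lies on line MB with MG:GB = 5:1 ⇒ G = (0, 1/6)
2. X is the centroid of triangle BKM ⇒ X = (1/3, 1/3)
2·[BXM] = 1/3, 2·[KBG] = -1/6
[BXM]:[KBG] = 1/3:-1/6 = -2

[BXM]:[KBG] = -2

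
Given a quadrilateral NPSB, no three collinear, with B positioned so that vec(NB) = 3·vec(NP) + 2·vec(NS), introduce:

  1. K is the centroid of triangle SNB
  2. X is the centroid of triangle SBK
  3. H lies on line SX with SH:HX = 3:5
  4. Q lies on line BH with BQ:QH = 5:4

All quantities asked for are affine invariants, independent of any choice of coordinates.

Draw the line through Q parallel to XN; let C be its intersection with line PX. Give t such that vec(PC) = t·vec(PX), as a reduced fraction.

Assign N = (0, 0), P = (1, 0), S = (0, 1), B = (3, 2) — the answer is frame-independent, so this choice is without loss of generality.
1. K is the centroid of triangle SNB ⇒ K = (1, 1)
2. X is the centroid of triangle SBK ⇒ X = (4/3, 4/3)
3. H lies on line SX with SH:HX = 3:5 ⇒ H = (1/2, 9/8)
4. Q lies on line BH with BQ:QH = 5:4 ⇒ Q = (29/18, 109/72)
through Q parallel to XN: direction (-4/3, -4/3); meets PX at C = (281/216, 65/54)
C = P + t·(X−P) with t = 65/72

t = 65/72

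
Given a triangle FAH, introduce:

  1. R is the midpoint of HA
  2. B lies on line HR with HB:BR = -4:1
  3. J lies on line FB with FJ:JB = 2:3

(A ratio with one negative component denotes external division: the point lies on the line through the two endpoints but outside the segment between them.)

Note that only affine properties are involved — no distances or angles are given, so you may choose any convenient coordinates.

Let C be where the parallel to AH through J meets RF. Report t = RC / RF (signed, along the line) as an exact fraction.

t = 3/5

Assign F = (0, 0), A = (1, 0), H = (0, 1) — the answer is frame-independent, so this choice is without loss of generality.
1. R is the midpoint of HA ⇒ R = (1/2, 1/2)
2. B lies on line HR with HB:BR = -4:1 ⇒ B = (2/3, 1/3)
3. J lies on line FB with FJ:JB = 2:3 ⇒ J = (4/15, 2/15)
through J parallel to AH: direction (-1, 1); meets RF at C = (1/5, 1/5)
C = R + t·(F−R) with t = 3/5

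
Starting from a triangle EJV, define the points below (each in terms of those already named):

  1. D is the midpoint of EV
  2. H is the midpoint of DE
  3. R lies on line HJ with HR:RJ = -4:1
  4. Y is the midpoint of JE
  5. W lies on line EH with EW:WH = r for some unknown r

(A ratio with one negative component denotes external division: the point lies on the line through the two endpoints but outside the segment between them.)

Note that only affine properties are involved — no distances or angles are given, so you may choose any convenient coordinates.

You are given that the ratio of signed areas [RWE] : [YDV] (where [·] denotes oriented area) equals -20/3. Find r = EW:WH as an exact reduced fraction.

r = -5/4

Assign E = (0, 0), J = (1, 0), V = (0, 1) — the answer is frame-independent, so this choice is without loss of generality.
1. D is the midpoint of EV ⇒ D = (0, 1/2)
2. H is the midpoint of DE ⇒ H = (0, 1/4)
3. R lies on line HJ with HR:RJ = -4:1 ⇒ R = (4/3, -1/12)
4. Y is the midpoint of JE ⇒ Y = (1/2, 0)
5. With EW:WH = r, write λ = r/(r+1) so W = E + λ·(H−E); W is affine-linear in λ
Every point depending on W is an affine combination of W and λ-independent points, so each such coordinate is linear in λ; the λ² term in each signed area is a multiple of (H−E)×(H−E) = 0, so 2·[RWE] and 2·[YDV] are each linear in λ. Evaluating at λ=0 and λ=1:
  2·[RWE] = 1/3·λ,   2·[YDV] = -1/4
So [RWE]:[YDV] = (1/3·λ) / (-1/4). Setting this equal to -20/3:
  1/3·λ = -20/3·(-1/4)  ⇒  λ = 5
Then r = λ/(1−λ) = (5)/(-4) = -5/4. Check: with r = -5/4, W = (0, 5/4) and [RWE]:[YDV] = -20/3 as required.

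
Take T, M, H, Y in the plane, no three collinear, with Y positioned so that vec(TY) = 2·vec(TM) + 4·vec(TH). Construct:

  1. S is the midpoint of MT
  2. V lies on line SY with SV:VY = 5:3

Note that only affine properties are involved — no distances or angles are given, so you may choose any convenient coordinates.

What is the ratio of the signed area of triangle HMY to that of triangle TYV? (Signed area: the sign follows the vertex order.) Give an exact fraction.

[HMY]:[TYV] = -20/3

Work in coordinates with T = (0, 0), M = (1, 0), H = (0, 1), Y = (2, 4).
1. S is the midpoint of MT ⇒ S = (1/2, 0)
2. V lies on line SY with SV:VY = 5:3 ⇒ V = (23/16, 5/2)
2·[HMY] = 5, 2·[TYV] = -3/4
[HMY]:[TYV] = 5:-3/4 = -20/3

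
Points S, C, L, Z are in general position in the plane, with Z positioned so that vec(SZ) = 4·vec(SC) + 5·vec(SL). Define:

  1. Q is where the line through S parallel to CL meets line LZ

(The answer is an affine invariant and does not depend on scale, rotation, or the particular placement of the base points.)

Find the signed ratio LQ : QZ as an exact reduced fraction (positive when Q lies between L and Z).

Work in coordinates with S = (0, 0), C = (1, 0), L = (0, 1), Z = (4, 5).
1. Q is where the line through S parallel to CL meets line LZ ⇒ Q = (-1/2, 1/2)
Q = L + t·(Z−L) with t = -1/8, so LQ:QZ = t:(1−t) = -1/8:9/8

LQ:QZ = -1/9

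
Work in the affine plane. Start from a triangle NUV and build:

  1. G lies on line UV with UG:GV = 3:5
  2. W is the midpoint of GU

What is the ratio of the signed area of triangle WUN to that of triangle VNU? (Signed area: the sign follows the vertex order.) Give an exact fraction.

Work in coordinates with N = (0, 0), U = (1, 0), V = (0, 1).
1. G lies on line UV with UG:GV = 3:5 ⇒ G = (5/8, 3/8)
2. W is the midpoint of GU ⇒ W = (13/16, 3/16)
2·[WUN] = -3/16, 2·[VNU] = 1
[WUN]:[VNU] = -3/16:1 = -3/16

[WUN]:[VNU] = -3/16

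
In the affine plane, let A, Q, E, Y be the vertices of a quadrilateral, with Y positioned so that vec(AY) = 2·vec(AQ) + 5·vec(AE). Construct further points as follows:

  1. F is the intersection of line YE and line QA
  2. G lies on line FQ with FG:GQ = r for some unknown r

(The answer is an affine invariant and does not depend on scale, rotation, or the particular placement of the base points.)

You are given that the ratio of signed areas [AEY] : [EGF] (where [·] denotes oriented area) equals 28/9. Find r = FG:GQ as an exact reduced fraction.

Assign A = (0, 0), Q = (1, 0), E = (0, 1), Y = (2, 5) — the answer is frame-independent, so this choice is without loss of generality.
1. F is the intersection of line YE and line QA ⇒ F = (-1/2, 0)
2. With FG:GQ = r, write λ = r/(r+1) so G = F + λ·(Q−F); G is affine-linear in λ
Every point depending on G is an affine combination of G and λ-independent points, so each such coordinate is linear in λ; the λ² term in each signed area is a multiple of (Q−F)×(Q−F) = 0, so 2·[AEY] and 2·[EGF] are each linear in λ. Evaluating at λ=0 and λ=1:
  2·[AEY] = -2,   2·[EGF] = -3/2·λ
So [AEY]:[EGF] = (-2) / (-3/2·λ). Setting this equal to 28/9:
  -2 = 28/9·(-3/2·λ)  ⇒  λ = 3/7
Then r = λ/(1−λ) = (3/7)/(4/7) = 3/4. Check: with r = 3/4, G = (1/7, 0) and [AEY]:[EGF] = 28/9 as required.

r = 3/4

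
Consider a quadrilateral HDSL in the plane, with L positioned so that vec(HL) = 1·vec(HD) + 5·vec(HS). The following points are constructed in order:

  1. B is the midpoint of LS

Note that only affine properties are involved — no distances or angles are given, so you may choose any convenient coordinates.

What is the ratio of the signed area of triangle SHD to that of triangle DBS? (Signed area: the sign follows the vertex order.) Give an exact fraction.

Choose coordinates H = (0, 0), D = (1, 0), S = (0, 1), L = (1, 5).
1. B is the midpoint of LS ⇒ B = (1/2, 3)
2·[SHD] = 1, 2·[DBS] = 5/2
[SHD]:[DBS] = 1:5/2 = 2/5

[SHD]:[DBS] = 2/5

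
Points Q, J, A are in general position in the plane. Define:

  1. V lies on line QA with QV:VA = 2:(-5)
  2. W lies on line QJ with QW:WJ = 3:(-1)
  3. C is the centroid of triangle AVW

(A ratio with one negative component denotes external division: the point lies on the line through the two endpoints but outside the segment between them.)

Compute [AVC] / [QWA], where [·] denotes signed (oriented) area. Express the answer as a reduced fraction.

Work in coordinates with Q = (0, 0), J = (1, 0), A = (0, 1).
1. V lies on line QA with QV:VA = 2:(-5) ⇒ V = (0, -2/3)
2. W lies on line QJ with QW:WJ = 3:(-1) ⇒ W = (3/2, 0)
3. C is the centroid of triangle AVW ⇒ C = (1/2, 1/9)
2·[AVC] = 5/6, 2·[QWA] = 3/2
[AVC]:[QWA] = 5/6:3/2 = 5/9

[AVC]:[QWA] = 5/9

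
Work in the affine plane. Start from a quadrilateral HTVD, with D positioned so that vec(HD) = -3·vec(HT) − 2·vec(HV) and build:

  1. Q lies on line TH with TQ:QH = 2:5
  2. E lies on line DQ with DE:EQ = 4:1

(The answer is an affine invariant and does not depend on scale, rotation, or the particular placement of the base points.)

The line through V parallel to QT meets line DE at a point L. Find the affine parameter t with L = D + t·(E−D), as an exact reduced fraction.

Assign H = (0, 0), T = (1, 0), V = (0, 1), D = (-3, -2) — the answer is frame-independent, so this choice is without loss of generality.
1. Q lies on line TH with TQ:QH = 2:5 ⇒ Q = (5/7, 0)
2. E lies on line DQ with DE:EQ = 4:1 ⇒ E = (-1/35, -2/5)
through V parallel to QT: direction (2/7, 0); meets DE at L = (18/7, 1)
L = D + t·(E−D) with t = 15/8

t = 15/8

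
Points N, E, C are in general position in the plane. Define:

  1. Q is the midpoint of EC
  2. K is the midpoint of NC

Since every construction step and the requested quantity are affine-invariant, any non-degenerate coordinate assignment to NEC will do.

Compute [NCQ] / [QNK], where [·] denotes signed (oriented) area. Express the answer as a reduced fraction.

[NCQ]:[QNK] = 2

Choose coordinates N = (0, 0), E = (1, 0), C = (0, 1).
1. Q is the midpoint of EC ⇒ Q = (1/2, 1/2)
2. K is the midpoint of NC ⇒ K = (0, 1/2)
2·[NCQ] = -1/2, 2·[QNK] = -1/4
[NCQ]:[QNK] = -1/2:-1/4 = 2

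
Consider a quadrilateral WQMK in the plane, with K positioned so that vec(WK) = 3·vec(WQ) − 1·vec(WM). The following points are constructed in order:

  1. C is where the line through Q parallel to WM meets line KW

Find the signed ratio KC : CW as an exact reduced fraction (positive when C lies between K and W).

KC:CW = 2

Work in coordinates with W = (0, 0), Q = (1, 0), M = (0, 1), K = (3, -1).
1. C is where the line through Q parallel to WM meets line KW ⇒ C = (1, -1/3)
C = K + t·(W−K) with t = 2/3, so KC:CW = t:(1−t) = 2/3:1/3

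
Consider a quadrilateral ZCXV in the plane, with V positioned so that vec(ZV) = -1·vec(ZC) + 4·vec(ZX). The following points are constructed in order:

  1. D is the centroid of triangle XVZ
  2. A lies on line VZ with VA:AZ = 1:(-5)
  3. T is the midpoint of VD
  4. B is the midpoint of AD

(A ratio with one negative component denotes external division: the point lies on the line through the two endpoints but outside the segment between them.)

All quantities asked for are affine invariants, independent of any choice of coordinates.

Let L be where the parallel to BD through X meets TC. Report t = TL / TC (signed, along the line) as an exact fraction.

t = 13/71

Assign Z = (0, 0), C = (1, 0), X = (0, 1), V = (-1, 4) — the answer is frame-independent, so this choice is without loss of generality.
1. D is the centroid of triangle XVZ ⇒ D = (-1/3, 5/3)
2. A lies on line VZ with VA:AZ = 1:(-5) ⇒ A = (-5/4, 5)
3. T is the midpoint of VD ⇒ T = (-2/3, 17/6)
4. B is the midpoint of AD ⇒ B = (-19/24, 10/3)
through X parallel to BD: direction (11/24, -5/3); meets TC at L = (-77/213, 493/213)
L = T + t·(C−T) with t = 13/71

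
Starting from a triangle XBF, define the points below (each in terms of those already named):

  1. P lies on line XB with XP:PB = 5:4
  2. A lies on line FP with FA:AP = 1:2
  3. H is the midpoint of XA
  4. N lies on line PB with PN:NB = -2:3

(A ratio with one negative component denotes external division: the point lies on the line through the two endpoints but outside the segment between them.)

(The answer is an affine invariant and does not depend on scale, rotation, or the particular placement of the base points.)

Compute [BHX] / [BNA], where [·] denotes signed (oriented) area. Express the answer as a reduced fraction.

[BHX]:[BNA] = -3/8

Work in coordinates with X = (0, 0), B = (1, 0), F = (0, 1).
1. P lies on line XB with XP:PB = 5:4 ⇒ P = (5/9, 0)
2. A lies on line FP with FA:AP = 1:2 ⇒ A = (5/27, 2/3)
3. H is the midpoint of XA ⇒ H = (5/54, 1/3)
4. N lies on line PB with PN:NB = -2:3 ⇒ N = (-1/3, 0)
2·[BHX] = 1/3, 2·[BNA] = -8/9
[BHX]:[BNA] = 1/3:-8/9 = -3/8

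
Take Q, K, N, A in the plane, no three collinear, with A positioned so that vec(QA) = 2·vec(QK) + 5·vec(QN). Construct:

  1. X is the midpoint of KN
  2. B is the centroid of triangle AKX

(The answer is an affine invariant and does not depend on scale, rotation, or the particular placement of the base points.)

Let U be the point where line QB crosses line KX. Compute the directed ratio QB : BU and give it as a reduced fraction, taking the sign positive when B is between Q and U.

Choose coordinates Q = (0, 0), K = (1, 0), N = (0, 1), A = (2, 5).
1. X is the midpoint of KN ⇒ X = (1/2, 1/2)
2. B is the centroid of triangle AKX ⇒ B = (7/6, 11/6)
line QB meets KX at U = (7/18, 11/18)
B = Q + t·(U−Q) with t = 3, so QB:BU = 3:-2

QB:BU = -3/2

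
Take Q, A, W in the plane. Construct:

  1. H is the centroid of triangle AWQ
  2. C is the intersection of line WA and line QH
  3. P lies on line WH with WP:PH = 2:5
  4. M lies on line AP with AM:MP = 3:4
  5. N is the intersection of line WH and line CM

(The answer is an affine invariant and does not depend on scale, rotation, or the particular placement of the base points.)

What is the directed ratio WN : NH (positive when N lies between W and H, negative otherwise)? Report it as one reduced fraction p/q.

Choose coordinates Q = (0, 0), A = (1, 0), W = (0, 1).
1. H is the centroid of triangle AWQ ⇒ H = (1/3, 1/3)
2. C is the intersection of line WA and line QH ⇒ C = (1/2, 1/2)
3. P lies on line WH with WP:PH = 2:5 ⇒ P = (2/21, 17/21)
4. M lies on line AP with AM:MP = 3:4 ⇒ M = (30/49, 17/49)
5. N is the intersection of line WH and line CM ⇒ N = (-2/7, 11/7)
N = W + t·(H−W) with t = -6/7, so WN:NH = t:(1−t) = -6/7:13/7

WN:NH = -6/13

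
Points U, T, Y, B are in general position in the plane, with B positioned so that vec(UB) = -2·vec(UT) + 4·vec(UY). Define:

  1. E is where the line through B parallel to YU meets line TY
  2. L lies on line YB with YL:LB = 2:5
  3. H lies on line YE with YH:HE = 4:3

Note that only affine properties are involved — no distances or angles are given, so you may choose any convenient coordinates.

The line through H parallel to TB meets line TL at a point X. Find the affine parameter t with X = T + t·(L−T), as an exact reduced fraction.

Assign U = (0, 0), T = (1, 0), Y = (0, 1), B = (-2, 4) — the answer is frame-independent, so this choice is without loss of generality.
1. E is where the line through B parallel to YU meets line TY ⇒ E = (-2, 3)
2. L lies on line YB with YL:LB = 2:5 ⇒ L = (-4/7, 13/7)
3. H lies on line YE with YH:HE = 4:3 ⇒ H = (-8/7, 15/7)
through H parallel to TB: direction (-3, 4); meets TL at X = (-26/7, 39/7)
X = T + t·(L−T) with t = 3

t = 3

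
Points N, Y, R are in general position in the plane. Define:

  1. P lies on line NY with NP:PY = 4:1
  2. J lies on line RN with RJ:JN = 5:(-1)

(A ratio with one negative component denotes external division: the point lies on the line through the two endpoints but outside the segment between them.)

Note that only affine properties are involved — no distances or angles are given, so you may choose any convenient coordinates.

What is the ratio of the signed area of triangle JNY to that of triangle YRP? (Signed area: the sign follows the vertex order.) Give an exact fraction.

Assign N = (0, 0), Y = (1, 0), R = (0, 1) — the answer is frame-independent, so this choice is without loss of generality.
1. P lies on line NY with NP:PY = 4:1 ⇒ P = (4/5, 0)
2. J lies on line RN with RJ:JN = 5:(-1) ⇒ J = (0, -1/4)
2·[JNY] = -1/4, 2·[YRP] = 1/5
[JNY]:[YRP] = -1/4:1/5 = -5/4

[JNY]:[YRP] = -5/4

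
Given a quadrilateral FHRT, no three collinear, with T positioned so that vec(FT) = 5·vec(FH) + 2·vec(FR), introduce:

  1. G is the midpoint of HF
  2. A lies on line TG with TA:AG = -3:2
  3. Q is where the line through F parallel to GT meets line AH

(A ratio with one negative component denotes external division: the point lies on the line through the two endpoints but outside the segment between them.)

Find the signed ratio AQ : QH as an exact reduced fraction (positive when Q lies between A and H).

AQ:QH = -1/2

Set F = (0, 0), H = (1, 0), R = (0, 1), T = (5, 2); any affine frame gives the same invariant.
1. G is the midpoint of HF ⇒ G = (1/2, 0)
2. A lies on line TG with TA:AG = -3:2 ⇒ A = (-17/2, -4)
3. Q is where the line through F parallel to GT meets line AH ⇒ Q = (-18, -8)
Q = A + t·(H−A) with t = -1, so AQ:QH = t:(1−t) = -1:2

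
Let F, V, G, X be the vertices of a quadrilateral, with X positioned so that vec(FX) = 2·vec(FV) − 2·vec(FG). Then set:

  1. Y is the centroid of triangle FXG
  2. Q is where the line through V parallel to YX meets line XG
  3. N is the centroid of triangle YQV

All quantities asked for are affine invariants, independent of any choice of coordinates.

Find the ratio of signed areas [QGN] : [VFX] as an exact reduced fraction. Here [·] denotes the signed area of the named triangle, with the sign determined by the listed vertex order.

Assign F = (0, 0), V = (1, 0), G = (0, 1), X = (2, -2) — the answer is frame-independent, so this choice is without loss of generality.
1. Y is the centroid of triangle FXG ⇒ Y = (2/3, -1/3)
2. Q is where the line through V parallel to YX meets line XG ⇒ Q = (-1, 5/2)
3. N is the centroid of triangle YQV ⇒ N = (2/9, 13/18)
2·[QGN] = 1/18, 2·[VFX] = 2
[QGN]:[VFX] = 1/18:2 = 1/36

[QGN]:[VFX] = 1/36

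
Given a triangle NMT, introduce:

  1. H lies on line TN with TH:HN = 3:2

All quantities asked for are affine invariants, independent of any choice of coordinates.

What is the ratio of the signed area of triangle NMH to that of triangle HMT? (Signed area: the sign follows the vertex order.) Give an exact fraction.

[NMH]:[HMT] = 2/3

Assign N = (0, 0), M = (1, 0), T = (0, 1) — the answer is frame-independent, so this choice is without loss of generality.
1. H lies on line TN with TH:HN = 3:2 ⇒ H = (0, 2/5)
2·[NMH] = 2/5, 2·[HMT] = 3/5
[NMH]:[HMT] = 2/5:3/5 = 2/3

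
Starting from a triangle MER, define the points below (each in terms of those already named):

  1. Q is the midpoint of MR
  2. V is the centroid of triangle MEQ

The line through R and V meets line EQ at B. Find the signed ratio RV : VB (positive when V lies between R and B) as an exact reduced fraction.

RV:VB = -4

Choose coordinates M = (0, 0), E = (1, 0), R = (0, 1).
1. Q is the midpoint of MR ⇒ Q = (0, 1/2)
2. V is the centroid of triangle MEQ ⇒ V = (1/3, 1/6)
line RV meets EQ at B = (1/4, 3/8)
V = R + t·(B−R) with t = 4/3, so RV:VB = 4/3:-1/3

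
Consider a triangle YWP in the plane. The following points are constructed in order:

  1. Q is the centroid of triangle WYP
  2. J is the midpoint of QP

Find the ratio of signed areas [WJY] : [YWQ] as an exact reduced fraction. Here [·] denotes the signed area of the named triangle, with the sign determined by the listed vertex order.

[WJY]:[YWQ] = 2

Set Y = (0, 0), W = (1, 0), P = (0, 1); any affine frame gives the same invariant.
1. Q is the centroid of triangle WYP ⇒ Q = (1/3, 1/3)
2. J is the midpoint of QP ⇒ J = (1/6, 2/3)
2·[WJY] = 2/3, 2·[YWQ] = 1/3
[WJY]:[YWQ] = 2/3:1/3 = 2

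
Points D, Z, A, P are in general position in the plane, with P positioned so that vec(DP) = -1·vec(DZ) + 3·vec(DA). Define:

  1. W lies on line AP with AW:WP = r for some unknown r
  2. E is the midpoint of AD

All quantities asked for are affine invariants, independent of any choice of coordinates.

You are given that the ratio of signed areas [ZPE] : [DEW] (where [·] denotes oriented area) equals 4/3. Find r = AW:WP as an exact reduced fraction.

r = -3/2

Set D = (0, 0), Z = (1, 0), A = (0, 1), P = (-1, 3); any affine frame gives the same invariant.
1. With AW:WP = r, write λ = r/(r+1) so W = A + λ·(P−A); W is affine-linear in λ
2. E is the midpoint of AD ⇒ E = (0, 1/2)
Every point depending on W is an affine combination of W and λ-independent points, so each such coordinate is linear in λ; the λ² term in each signed area is a multiple of (P−A)×(P−A) = 0, so 2·[ZPE] and 2·[DEW] are each linear in λ. Evaluating at λ=0 and λ=1:
  2·[ZPE] = 2,   2·[DEW] = 1/2·λ
So [ZPE]:[DEW] = (2) / (1/2·λ). Setting this equal to 4/3:
  2 = 4/3·(1/2·λ)  ⇒  λ = 3
Then r = λ/(1−λ) = (3)/(-2) = -3/2. Check: with r = -3/2, W = (-3, 7) and [ZPE]:[DEW] = 4/3 as required.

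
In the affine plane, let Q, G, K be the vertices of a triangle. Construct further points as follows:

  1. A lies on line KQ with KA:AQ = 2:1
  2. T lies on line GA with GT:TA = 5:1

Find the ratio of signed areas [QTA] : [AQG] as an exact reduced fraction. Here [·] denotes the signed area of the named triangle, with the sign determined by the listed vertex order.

[QTA]:[AQG] = 1/6

Set Q = (0, 0), G = (1, 0), K = (0, 1); any affine frame gives the same invariant.
1. A lies on line KQ with KA:AQ = 2:1 ⇒ A = (0, 1/3)
2. T lies on line GA with GT:TA = 5:1 ⇒ T = (1/6, 5/18)
2·[QTA] = 1/18, 2·[AQG] = 1/3
[QTA]:[AQG] = 1/18:1/3 = 1/6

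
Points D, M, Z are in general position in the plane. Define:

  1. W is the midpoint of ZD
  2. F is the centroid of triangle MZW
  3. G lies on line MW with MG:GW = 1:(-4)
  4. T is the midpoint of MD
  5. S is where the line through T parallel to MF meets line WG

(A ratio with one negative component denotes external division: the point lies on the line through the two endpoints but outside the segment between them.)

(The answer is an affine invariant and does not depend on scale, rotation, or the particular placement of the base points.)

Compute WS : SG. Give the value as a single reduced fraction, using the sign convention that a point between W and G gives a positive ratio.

Set D = (0, 0), M = (1, 0), Z = (0, 1); any affine frame gives the same invariant.
1. W is the midpoint of ZD ⇒ W = (0, 1/2)
2. F is the centroid of triangle MZW ⇒ F = (1/3, 1/2)
3. G lies on line MW with MG:GW = 1:(-4) ⇒ G = (4/3, -1/6)
4. T is the midpoint of MD ⇒ T = (1/2, 0)
5. S is where the line through T parallel to MF meets line WG ⇒ S = (-1/2, 3/4)
S = W + t·(G−W) with t = -3/8, so WS:SG = t:(1−t) = -3/8:11/8

WS:SG = -3/11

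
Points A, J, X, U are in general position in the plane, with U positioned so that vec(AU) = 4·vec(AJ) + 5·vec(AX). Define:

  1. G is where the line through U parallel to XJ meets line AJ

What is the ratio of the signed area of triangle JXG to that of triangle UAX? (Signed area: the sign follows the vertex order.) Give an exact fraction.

[JXG]:[UAX] = 2

Work in coordinates with A = (0, 0), J = (1, 0), X = (0, 1), U = (4, 5).
1. G is where the line through U parallel to XJ meets line AJ ⇒ G = (9, 0)
2·[JXG] = -8, 2·[UAX] = -4
[JXG]:[UAX] = -8:-4 = 2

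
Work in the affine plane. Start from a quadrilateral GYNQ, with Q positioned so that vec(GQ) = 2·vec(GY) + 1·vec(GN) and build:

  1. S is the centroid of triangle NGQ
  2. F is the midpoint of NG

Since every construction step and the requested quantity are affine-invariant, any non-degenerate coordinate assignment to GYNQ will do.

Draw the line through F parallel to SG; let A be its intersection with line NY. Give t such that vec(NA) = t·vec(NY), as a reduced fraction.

t = 1/4

Set G = (0, 0), Y = (1, 0), N = (0, 1), Q = (2, 1); any affine frame gives the same invariant.
1. S is the centroid of triangle NGQ ⇒ S = (2/3, 2/3)
2. F is the midpoint of NG ⇒ F = (0, 1/2)
through F parallel to SG: direction (-2/3, -2/3); meets NY at A = (1/4, 3/4)
A = N + t·(Y−N) with t = 1/4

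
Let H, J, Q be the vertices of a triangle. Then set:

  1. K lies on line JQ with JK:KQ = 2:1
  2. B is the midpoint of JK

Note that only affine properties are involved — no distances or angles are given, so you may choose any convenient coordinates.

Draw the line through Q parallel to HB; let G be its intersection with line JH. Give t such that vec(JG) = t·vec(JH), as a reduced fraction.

Choose coordinates H = (0, 0), J = (1, 0), Q = (0, 1).
1. K lies on line JQ with JK:KQ = 2:1 ⇒ K = (1/3, 2/3)
2. B is the midpoint of JK ⇒ B = (2/3, 1/3)
through Q parallel to HB: direction (2/3, 1/3); meets JH at G = (-2, 0)
G = J + t·(H−J) with t = 3

t = 3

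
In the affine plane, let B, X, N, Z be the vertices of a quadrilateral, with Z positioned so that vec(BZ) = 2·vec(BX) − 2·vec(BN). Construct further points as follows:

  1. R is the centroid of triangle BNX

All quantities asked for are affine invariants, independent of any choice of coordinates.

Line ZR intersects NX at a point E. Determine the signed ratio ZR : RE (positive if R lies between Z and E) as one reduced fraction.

ZR:RE = 2

Work in coordinates with B = (0, 0), X = (1, 0), N = (0, 1), Z = (2, -2).
1. R is the centroid of triangle BNX ⇒ R = (1/3, 1/3)
line ZR meets NX at E = (-1/2, 3/2)
R = Z + t·(E−Z) with t = 2/3, so ZR:RE = 2/3:1/3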